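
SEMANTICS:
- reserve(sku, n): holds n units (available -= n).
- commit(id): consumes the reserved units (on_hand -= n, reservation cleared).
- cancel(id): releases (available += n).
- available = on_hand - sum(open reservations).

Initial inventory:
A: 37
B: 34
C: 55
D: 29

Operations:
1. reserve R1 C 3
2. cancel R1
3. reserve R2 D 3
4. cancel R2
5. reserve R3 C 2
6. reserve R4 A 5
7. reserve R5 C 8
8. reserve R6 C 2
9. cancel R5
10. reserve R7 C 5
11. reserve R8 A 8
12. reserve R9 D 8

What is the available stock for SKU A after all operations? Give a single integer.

Answer: 24

Derivation:
Step 1: reserve R1 C 3 -> on_hand[A=37 B=34 C=55 D=29] avail[A=37 B=34 C=52 D=29] open={R1}
Step 2: cancel R1 -> on_hand[A=37 B=34 C=55 D=29] avail[A=37 B=34 C=55 D=29] open={}
Step 3: reserve R2 D 3 -> on_hand[A=37 B=34 C=55 D=29] avail[A=37 B=34 C=55 D=26] open={R2}
Step 4: cancel R2 -> on_hand[A=37 B=34 C=55 D=29] avail[A=37 B=34 C=55 D=29] open={}
Step 5: reserve R3 C 2 -> on_hand[A=37 B=34 C=55 D=29] avail[A=37 B=34 C=53 D=29] open={R3}
Step 6: reserve R4 A 5 -> on_hand[A=37 B=34 C=55 D=29] avail[A=32 B=34 C=53 D=29] open={R3,R4}
Step 7: reserve R5 C 8 -> on_hand[A=37 B=34 C=55 D=29] avail[A=32 B=34 C=45 D=29] open={R3,R4,R5}
Step 8: reserve R6 C 2 -> on_hand[A=37 B=34 C=55 D=29] avail[A=32 B=34 C=43 D=29] open={R3,R4,R5,R6}
Step 9: cancel R5 -> on_hand[A=37 B=34 C=55 D=29] avail[A=32 B=34 C=51 D=29] open={R3,R4,R6}
Step 10: reserve R7 C 5 -> on_hand[A=37 B=34 C=55 D=29] avail[A=32 B=34 C=46 D=29] open={R3,R4,R6,R7}
Step 11: reserve R8 A 8 -> on_hand[A=37 B=34 C=55 D=29] avail[A=24 B=34 C=46 D=29] open={R3,R4,R6,R7,R8}
Step 12: reserve R9 D 8 -> on_hand[A=37 B=34 C=55 D=29] avail[A=24 B=34 C=46 D=21] open={R3,R4,R6,R7,R8,R9}
Final available[A] = 24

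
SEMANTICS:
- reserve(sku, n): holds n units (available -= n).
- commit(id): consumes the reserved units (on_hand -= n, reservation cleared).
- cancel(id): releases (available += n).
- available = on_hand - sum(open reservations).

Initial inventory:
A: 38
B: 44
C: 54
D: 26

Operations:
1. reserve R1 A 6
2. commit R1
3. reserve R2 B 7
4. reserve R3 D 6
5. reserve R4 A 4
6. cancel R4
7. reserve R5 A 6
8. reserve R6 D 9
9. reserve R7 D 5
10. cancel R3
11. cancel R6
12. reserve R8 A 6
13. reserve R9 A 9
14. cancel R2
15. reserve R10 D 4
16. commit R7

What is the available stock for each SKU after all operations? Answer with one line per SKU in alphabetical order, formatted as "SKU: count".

Answer: A: 11
B: 44
C: 54
D: 17

Derivation:
Step 1: reserve R1 A 6 -> on_hand[A=38 B=44 C=54 D=26] avail[A=32 B=44 C=54 D=26] open={R1}
Step 2: commit R1 -> on_hand[A=32 B=44 C=54 D=26] avail[A=32 B=44 C=54 D=26] open={}
Step 3: reserve R2 B 7 -> on_hand[A=32 B=44 C=54 D=26] avail[A=32 B=37 C=54 D=26] open={R2}
Step 4: reserve R3 D 6 -> on_hand[A=32 B=44 C=54 D=26] avail[A=32 B=37 C=54 D=20] open={R2,R3}
Step 5: reserve R4 A 4 -> on_hand[A=32 B=44 C=54 D=26] avail[A=28 B=37 C=54 D=20] open={R2,R3,R4}
Step 6: cancel R4 -> on_hand[A=32 B=44 C=54 D=26] avail[A=32 B=37 C=54 D=20] open={R2,R3}
Step 7: reserve R5 A 6 -> on_hand[A=32 B=44 C=54 D=26] avail[A=26 B=37 C=54 D=20] open={R2,R3,R5}
Step 8: reserve R6 D 9 -> on_hand[A=32 B=44 C=54 D=26] avail[A=26 B=37 C=54 D=11] open={R2,R3,R5,R6}
Step 9: reserve R7 D 5 -> on_hand[A=32 B=44 C=54 D=26] avail[A=26 B=37 C=54 D=6] open={R2,R3,R5,R6,R7}
Step 10: cancel R3 -> on_hand[A=32 B=44 C=54 D=26] avail[A=26 B=37 C=54 D=12] open={R2,R5,R6,R7}
Step 11: cancel R6 -> on_hand[A=32 B=44 C=54 D=26] avail[A=26 B=37 C=54 D=21] open={R2,R5,R7}
Step 12: reserve R8 A 6 -> on_hand[A=32 B=44 C=54 D=26] avail[A=20 B=37 C=54 D=21] open={R2,R5,R7,R8}
Step 13: reserve R9 A 9 -> on_hand[A=32 B=44 C=54 D=26] avail[A=11 B=37 C=54 D=21] open={R2,R5,R7,R8,R9}
Step 14: cancel R2 -> on_hand[A=32 B=44 C=54 D=26] avail[A=11 B=44 C=54 D=21] open={R5,R7,R8,R9}
Step 15: reserve R10 D 4 -> on_hand[A=32 B=44 C=54 D=26] avail[A=11 B=44 C=54 D=17] open={R10,R5,R7,R8,R9}
Step 16: commit R7 -> on_hand[A=32 B=44 C=54 D=21] avail[A=11 B=44 C=54 D=17] open={R10,R5,R8,R9}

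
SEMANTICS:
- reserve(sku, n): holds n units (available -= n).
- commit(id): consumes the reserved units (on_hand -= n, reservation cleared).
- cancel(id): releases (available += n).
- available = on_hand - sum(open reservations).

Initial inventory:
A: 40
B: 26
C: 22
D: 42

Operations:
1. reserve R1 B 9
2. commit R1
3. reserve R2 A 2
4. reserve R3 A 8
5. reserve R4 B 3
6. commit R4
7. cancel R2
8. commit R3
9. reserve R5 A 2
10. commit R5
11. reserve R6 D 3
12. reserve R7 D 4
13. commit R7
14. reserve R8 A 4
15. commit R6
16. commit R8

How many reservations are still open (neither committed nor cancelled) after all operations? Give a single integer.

Step 1: reserve R1 B 9 -> on_hand[A=40 B=26 C=22 D=42] avail[A=40 B=17 C=22 D=42] open={R1}
Step 2: commit R1 -> on_hand[A=40 B=17 C=22 D=42] avail[A=40 B=17 C=22 D=42] open={}
Step 3: reserve R2 A 2 -> on_hand[A=40 B=17 C=22 D=42] avail[A=38 B=17 C=22 D=42] open={R2}
Step 4: reserve R3 A 8 -> on_hand[A=40 B=17 C=22 D=42] avail[A=30 B=17 C=22 D=42] open={R2,R3}
Step 5: reserve R4 B 3 -> on_hand[A=40 B=17 C=22 D=42] avail[A=30 B=14 C=22 D=42] open={R2,R3,R4}
Step 6: commit R4 -> on_hand[A=40 B=14 C=22 D=42] avail[A=30 B=14 C=22 D=42] open={R2,R3}
Step 7: cancel R2 -> on_hand[A=40 B=14 C=22 D=42] avail[A=32 B=14 C=22 D=42] open={R3}
Step 8: commit R3 -> on_hand[A=32 B=14 C=22 D=42] avail[A=32 B=14 C=22 D=42] open={}
Step 9: reserve R5 A 2 -> on_hand[A=32 B=14 C=22 D=42] avail[A=30 B=14 C=22 D=42] open={R5}
Step 10: commit R5 -> on_hand[A=30 B=14 C=22 D=42] avail[A=30 B=14 C=22 D=42] open={}
Step 11: reserve R6 D 3 -> on_hand[A=30 B=14 C=22 D=42] avail[A=30 B=14 C=22 D=39] open={R6}
Step 12: reserve R7 D 4 -> on_hand[A=30 B=14 C=22 D=42] avail[A=30 B=14 C=22 D=35] open={R6,R7}
Step 13: commit R7 -> on_hand[A=30 B=14 C=22 D=38] avail[A=30 B=14 C=22 D=35] open={R6}
Step 14: reserve R8 A 4 -> on_hand[A=30 B=14 C=22 D=38] avail[A=26 B=14 C=22 D=35] open={R6,R8}
Step 15: commit R6 -> on_hand[A=30 B=14 C=22 D=35] avail[A=26 B=14 C=22 D=35] open={R8}
Step 16: commit R8 -> on_hand[A=26 B=14 C=22 D=35] avail[A=26 B=14 C=22 D=35] open={}
Open reservations: [] -> 0

Answer: 0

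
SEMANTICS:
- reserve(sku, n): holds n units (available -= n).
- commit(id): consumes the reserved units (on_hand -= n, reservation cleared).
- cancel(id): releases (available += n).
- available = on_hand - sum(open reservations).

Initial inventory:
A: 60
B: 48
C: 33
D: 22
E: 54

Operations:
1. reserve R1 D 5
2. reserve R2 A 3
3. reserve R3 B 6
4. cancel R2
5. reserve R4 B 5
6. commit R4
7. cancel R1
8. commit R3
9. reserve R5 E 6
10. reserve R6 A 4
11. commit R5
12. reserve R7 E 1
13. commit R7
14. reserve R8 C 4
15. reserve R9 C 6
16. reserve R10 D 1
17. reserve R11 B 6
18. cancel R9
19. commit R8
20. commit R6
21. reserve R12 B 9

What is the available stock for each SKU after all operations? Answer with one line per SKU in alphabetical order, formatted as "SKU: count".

Step 1: reserve R1 D 5 -> on_hand[A=60 B=48 C=33 D=22 E=54] avail[A=60 B=48 C=33 D=17 E=54] open={R1}
Step 2: reserve R2 A 3 -> on_hand[A=60 B=48 C=33 D=22 E=54] avail[A=57 B=48 C=33 D=17 E=54] open={R1,R2}
Step 3: reserve R3 B 6 -> on_hand[A=60 B=48 C=33 D=22 E=54] avail[A=57 B=42 C=33 D=17 E=54] open={R1,R2,R3}
Step 4: cancel R2 -> on_hand[A=60 B=48 C=33 D=22 E=54] avail[A=60 B=42 C=33 D=17 E=54] open={R1,R3}
Step 5: reserve R4 B 5 -> on_hand[A=60 B=48 C=33 D=22 E=54] avail[A=60 B=37 C=33 D=17 E=54] open={R1,R3,R4}
Step 6: commit R4 -> on_hand[A=60 B=43 C=33 D=22 E=54] avail[A=60 B=37 C=33 D=17 E=54] open={R1,R3}
Step 7: cancel R1 -> on_hand[A=60 B=43 C=33 D=22 E=54] avail[A=60 B=37 C=33 D=22 E=54] open={R3}
Step 8: commit R3 -> on_hand[A=60 B=37 C=33 D=22 E=54] avail[A=60 B=37 C=33 D=22 E=54] open={}
Step 9: reserve R5 E 6 -> on_hand[A=60 B=37 C=33 D=22 E=54] avail[A=60 B=37 C=33 D=22 E=48] open={R5}
Step 10: reserve R6 A 4 -> on_hand[A=60 B=37 C=33 D=22 E=54] avail[A=56 B=37 C=33 D=22 E=48] open={R5,R6}
Step 11: commit R5 -> on_hand[A=60 B=37 C=33 D=22 E=48] avail[A=56 B=37 C=33 D=22 E=48] open={R6}
Step 12: reserve R7 E 1 -> on_hand[A=60 B=37 C=33 D=22 E=48] avail[A=56 B=37 C=33 D=22 E=47] open={R6,R7}
Step 13: commit R7 -> on_hand[A=60 B=37 C=33 D=22 E=47] avail[A=56 B=37 C=33 D=22 E=47] open={R6}
Step 14: reserve R8 C 4 -> on_hand[A=60 B=37 C=33 D=22 E=47] avail[A=56 B=37 C=29 D=22 E=47] open={R6,R8}
Step 15: reserve R9 C 6 -> on_hand[A=60 B=37 C=33 D=22 E=47] avail[A=56 B=37 C=23 D=22 E=47] open={R6,R8,R9}
Step 16: reserve R10 D 1 -> on_hand[A=60 B=37 C=33 D=22 E=47] avail[A=56 B=37 C=23 D=21 E=47] open={R10,R6,R8,R9}
Step 17: reserve R11 B 6 -> on_hand[A=60 B=37 C=33 D=22 E=47] avail[A=56 B=31 C=23 D=21 E=47] open={R10,R11,R6,R8,R9}
Step 18: cancel R9 -> on_hand[A=60 B=37 C=33 D=22 E=47] avail[A=56 B=31 C=29 D=21 E=47] open={R10,R11,R6,R8}
Step 19: commit R8 -> on_hand[A=60 B=37 C=29 D=22 E=47] avail[A=56 B=31 C=29 D=21 E=47] open={R10,R11,R6}
Step 20: commit R6 -> on_hand[A=56 B=37 C=29 D=22 E=47] avail[A=56 B=31 C=29 D=21 E=47] open={R10,R11}
Step 21: reserve R12 B 9 -> on_hand[A=56 B=37 C=29 D=22 E=47] avail[A=56 B=22 C=29 D=21 E=47] open={R10,R11,R12}

Answer: A: 56
B: 22
C: 29
D: 21
E: 47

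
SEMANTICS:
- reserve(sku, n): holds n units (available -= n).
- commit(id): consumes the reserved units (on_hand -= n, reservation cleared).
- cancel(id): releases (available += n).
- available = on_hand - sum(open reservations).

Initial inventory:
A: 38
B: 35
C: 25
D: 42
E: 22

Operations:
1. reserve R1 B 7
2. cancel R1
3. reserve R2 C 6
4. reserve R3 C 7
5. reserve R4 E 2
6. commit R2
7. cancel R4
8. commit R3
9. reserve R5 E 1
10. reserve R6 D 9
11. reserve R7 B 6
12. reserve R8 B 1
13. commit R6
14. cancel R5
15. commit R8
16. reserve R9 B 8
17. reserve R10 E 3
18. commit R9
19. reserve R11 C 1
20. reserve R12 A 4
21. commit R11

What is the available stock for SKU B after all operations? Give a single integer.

Answer: 20

Derivation:
Step 1: reserve R1 B 7 -> on_hand[A=38 B=35 C=25 D=42 E=22] avail[A=38 B=28 C=25 D=42 E=22] open={R1}
Step 2: cancel R1 -> on_hand[A=38 B=35 C=25 D=42 E=22] avail[A=38 B=35 C=25 D=42 E=22] open={}
Step 3: reserve R2 C 6 -> on_hand[A=38 B=35 C=25 D=42 E=22] avail[A=38 B=35 C=19 D=42 E=22] open={R2}
Step 4: reserve R3 C 7 -> on_hand[A=38 B=35 C=25 D=42 E=22] avail[A=38 B=35 C=12 D=42 E=22] open={R2,R3}
Step 5: reserve R4 E 2 -> on_hand[A=38 B=35 C=25 D=42 E=22] avail[A=38 B=35 C=12 D=42 E=20] open={R2,R3,R4}
Step 6: commit R2 -> on_hand[A=38 B=35 C=19 D=42 E=22] avail[A=38 B=35 C=12 D=42 E=20] open={R3,R4}
Step 7: cancel R4 -> on_hand[A=38 B=35 C=19 D=42 E=22] avail[A=38 B=35 C=12 D=42 E=22] open={R3}
Step 8: commit R3 -> on_hand[A=38 B=35 C=12 D=42 E=22] avail[A=38 B=35 C=12 D=42 E=22] open={}
Step 9: reserve R5 E 1 -> on_hand[A=38 B=35 C=12 D=42 E=22] avail[A=38 B=35 C=12 D=42 E=21] open={R5}
Step 10: reserve R6 D 9 -> on_hand[A=38 B=35 C=12 D=42 E=22] avail[A=38 B=35 C=12 D=33 E=21] open={R5,R6}
Step 11: reserve R7 B 6 -> on_hand[A=38 B=35 C=12 D=42 E=22] avail[A=38 B=29 C=12 D=33 E=21] open={R5,R6,R7}
Step 12: reserve R8 B 1 -> on_hand[A=38 B=35 C=12 D=42 E=22] avail[A=38 B=28 C=12 D=33 E=21] open={R5,R6,R7,R8}
Step 13: commit R6 -> on_hand[A=38 B=35 C=12 D=33 E=22] avail[A=38 B=28 C=12 D=33 E=21] open={R5,R7,R8}
Step 14: cancel R5 -> on_hand[A=38 B=35 C=12 D=33 E=22] avail[A=38 B=28 C=12 D=33 E=22] open={R7,R8}
Step 15: commit R8 -> on_hand[A=38 B=34 C=12 D=33 E=22] avail[A=38 B=28 C=12 D=33 E=22] open={R7}
Step 16: reserve R9 B 8 -> on_hand[A=38 B=34 C=12 D=33 E=22] avail[A=38 B=20 C=12 D=33 E=22] open={R7,R9}
Step 17: reserve R10 E 3 -> on_hand[A=38 B=34 C=12 D=33 E=22] avail[A=38 B=20 C=12 D=33 E=19] open={R10,R7,R9}
Step 18: commit R9 -> on_hand[A=38 B=26 C=12 D=33 E=22] avail[A=38 B=20 C=12 D=33 E=19] open={R10,R7}
Step 19: reserve R11 C 1 -> on_hand[A=38 B=26 C=12 D=33 E=22] avail[A=38 B=20 C=11 D=33 E=19] open={R10,R11,R7}
Step 20: reserve R12 A 4 -> on_hand[A=38 B=26 C=12 D=33 E=22] avail[A=34 B=20 C=11 D=33 E=19] open={R10,R11,R12,R7}
Step 21: commit R11 -> on_hand[A=38 B=26 C=11 D=33 E=22] avail[A=34 B=20 C=11 D=33 E=19] open={R10,R12,R7}
Final available[B] = 20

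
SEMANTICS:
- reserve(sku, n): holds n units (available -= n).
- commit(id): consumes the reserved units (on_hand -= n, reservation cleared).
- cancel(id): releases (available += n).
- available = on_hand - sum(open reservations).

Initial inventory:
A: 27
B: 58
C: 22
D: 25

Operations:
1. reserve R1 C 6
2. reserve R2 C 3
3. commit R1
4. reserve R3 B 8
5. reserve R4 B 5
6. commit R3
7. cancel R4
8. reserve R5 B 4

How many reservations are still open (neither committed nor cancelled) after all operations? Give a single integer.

Step 1: reserve R1 C 6 -> on_hand[A=27 B=58 C=22 D=25] avail[A=27 B=58 C=16 D=25] open={R1}
Step 2: reserve R2 C 3 -> on_hand[A=27 B=58 C=22 D=25] avail[A=27 B=58 C=13 D=25] open={R1,R2}
Step 3: commit R1 -> on_hand[A=27 B=58 C=16 D=25] avail[A=27 B=58 C=13 D=25] open={R2}
Step 4: reserve R3 B 8 -> on_hand[A=27 B=58 C=16 D=25] avail[A=27 B=50 C=13 D=25] open={R2,R3}
Step 5: reserve R4 B 5 -> on_hand[A=27 B=58 C=16 D=25] avail[A=27 B=45 C=13 D=25] open={R2,R3,R4}
Step 6: commit R3 -> on_hand[A=27 B=50 C=16 D=25] avail[A=27 B=45 C=13 D=25] open={R2,R4}
Step 7: cancel R4 -> on_hand[A=27 B=50 C=16 D=25] avail[A=27 B=50 C=13 D=25] open={R2}
Step 8: reserve R5 B 4 -> on_hand[A=27 B=50 C=16 D=25] avail[A=27 B=46 C=13 D=25] open={R2,R5}
Open reservations: ['R2', 'R5'] -> 2

Answer: 2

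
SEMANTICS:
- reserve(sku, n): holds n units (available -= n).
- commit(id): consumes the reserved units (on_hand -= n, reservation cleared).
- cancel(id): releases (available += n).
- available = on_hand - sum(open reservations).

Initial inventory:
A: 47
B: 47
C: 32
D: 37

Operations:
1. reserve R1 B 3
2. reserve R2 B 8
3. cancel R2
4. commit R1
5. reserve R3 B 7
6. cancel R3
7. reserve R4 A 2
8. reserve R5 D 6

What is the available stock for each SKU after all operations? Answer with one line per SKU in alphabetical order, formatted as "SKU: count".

Step 1: reserve R1 B 3 -> on_hand[A=47 B=47 C=32 D=37] avail[A=47 B=44 C=32 D=37] open={R1}
Step 2: reserve R2 B 8 -> on_hand[A=47 B=47 C=32 D=37] avail[A=47 B=36 C=32 D=37] open={R1,R2}
Step 3: cancel R2 -> on_hand[A=47 B=47 C=32 D=37] avail[A=47 B=44 C=32 D=37] open={R1}
Step 4: commit R1 -> on_hand[A=47 B=44 C=32 D=37] avail[A=47 B=44 C=32 D=37] open={}
Step 5: reserve R3 B 7 -> on_hand[A=47 B=44 C=32 D=37] avail[A=47 B=37 C=32 D=37] open={R3}
Step 6: cancel R3 -> on_hand[A=47 B=44 C=32 D=37] avail[A=47 B=44 C=32 D=37] open={}
Step 7: reserve R4 A 2 -> on_hand[A=47 B=44 C=32 D=37] avail[A=45 B=44 C=32 D=37] open={R4}
Step 8: reserve R5 D 6 -> on_hand[A=47 B=44 C=32 D=37] avail[A=45 B=44 C=32 D=31] open={R4,R5}

Answer: A: 45
B: 44
C: 32
D: 31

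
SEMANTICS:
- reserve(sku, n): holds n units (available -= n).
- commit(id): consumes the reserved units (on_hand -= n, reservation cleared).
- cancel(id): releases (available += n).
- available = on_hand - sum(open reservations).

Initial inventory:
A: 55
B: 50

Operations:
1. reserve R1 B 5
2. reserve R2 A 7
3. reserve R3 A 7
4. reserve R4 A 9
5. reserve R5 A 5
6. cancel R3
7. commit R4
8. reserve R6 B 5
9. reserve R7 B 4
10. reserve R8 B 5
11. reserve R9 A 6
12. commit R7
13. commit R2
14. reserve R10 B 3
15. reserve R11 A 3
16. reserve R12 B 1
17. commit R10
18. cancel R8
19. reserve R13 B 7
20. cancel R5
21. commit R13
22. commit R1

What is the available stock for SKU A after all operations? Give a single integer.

Step 1: reserve R1 B 5 -> on_hand[A=55 B=50] avail[A=55 B=45] open={R1}
Step 2: reserve R2 A 7 -> on_hand[A=55 B=50] avail[A=48 B=45] open={R1,R2}
Step 3: reserve R3 A 7 -> on_hand[A=55 B=50] avail[A=41 B=45] open={R1,R2,R3}
Step 4: reserve R4 A 9 -> on_hand[A=55 B=50] avail[A=32 B=45] open={R1,R2,R3,R4}
Step 5: reserve R5 A 5 -> on_hand[A=55 B=50] avail[A=27 B=45] open={R1,R2,R3,R4,R5}
Step 6: cancel R3 -> on_hand[A=55 B=50] avail[A=34 B=45] open={R1,R2,R4,R5}
Step 7: commit R4 -> on_hand[A=46 B=50] avail[A=34 B=45] open={R1,R2,R5}
Step 8: reserve R6 B 5 -> on_hand[A=46 B=50] avail[A=34 B=40] open={R1,R2,R5,R6}
Step 9: reserve R7 B 4 -> on_hand[A=46 B=50] avail[A=34 B=36] open={R1,R2,R5,R6,R7}
Step 10: reserve R8 B 5 -> on_hand[A=46 B=50] avail[A=34 B=31] open={R1,R2,R5,R6,R7,R8}
Step 11: reserve R9 A 6 -> on_hand[A=46 B=50] avail[A=28 B=31] open={R1,R2,R5,R6,R7,R8,R9}
Step 12: commit R7 -> on_hand[A=46 B=46] avail[A=28 B=31] open={R1,R2,R5,R6,R8,R9}
Step 13: commit R2 -> on_hand[A=39 B=46] avail[A=28 B=31] open={R1,R5,R6,R8,R9}
Step 14: reserve R10 B 3 -> on_hand[A=39 B=46] avail[A=28 B=28] open={R1,R10,R5,R6,R8,R9}
Step 15: reserve R11 A 3 -> on_hand[A=39 B=46] avail[A=25 B=28] open={R1,R10,R11,R5,R6,R8,R9}
Step 16: reserve R12 B 1 -> on_hand[A=39 B=46] avail[A=25 B=27] open={R1,R10,R11,R12,R5,R6,R8,R9}
Step 17: commit R10 -> on_hand[A=39 B=43] avail[A=25 B=27] open={R1,R11,R12,R5,R6,R8,R9}
Step 18: cancel R8 -> on_hand[A=39 B=43] avail[A=25 B=32] open={R1,R11,R12,R5,R6,R9}
Step 19: reserve R13 B 7 -> on_hand[A=39 B=43] avail[A=25 B=25] open={R1,R11,R12,R13,R5,R6,R9}
Step 20: cancel R5 -> on_hand[A=39 B=43] avail[A=30 B=25] open={R1,R11,R12,R13,R6,R9}
Step 21: commit R13 -> on_hand[A=39 B=36] avail[A=30 B=25] open={R1,R11,R12,R6,R9}
Step 22: commit R1 -> on_hand[A=39 B=31] avail[A=30 B=25] open={R11,R12,R6,R9}
Final available[A] = 30

Answer: 30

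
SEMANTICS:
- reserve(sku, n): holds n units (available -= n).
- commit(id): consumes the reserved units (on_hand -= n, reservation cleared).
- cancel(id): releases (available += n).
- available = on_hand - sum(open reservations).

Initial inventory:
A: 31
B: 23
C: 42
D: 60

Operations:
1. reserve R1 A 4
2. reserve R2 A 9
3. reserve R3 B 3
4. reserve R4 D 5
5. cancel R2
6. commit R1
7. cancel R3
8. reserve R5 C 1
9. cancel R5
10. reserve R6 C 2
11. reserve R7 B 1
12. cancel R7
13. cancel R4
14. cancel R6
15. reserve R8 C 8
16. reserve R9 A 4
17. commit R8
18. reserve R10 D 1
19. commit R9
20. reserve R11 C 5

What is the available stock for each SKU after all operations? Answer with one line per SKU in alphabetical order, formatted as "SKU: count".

Answer: A: 23
B: 23
C: 29
D: 59

Derivation:
Step 1: reserve R1 A 4 -> on_hand[A=31 B=23 C=42 D=60] avail[A=27 B=23 C=42 D=60] open={R1}
Step 2: reserve R2 A 9 -> on_hand[A=31 B=23 C=42 D=60] avail[A=18 B=23 C=42 D=60] open={R1,R2}
Step 3: reserve R3 B 3 -> on_hand[A=31 B=23 C=42 D=60] avail[A=18 B=20 C=42 D=60] open={R1,R2,R3}
Step 4: reserve R4 D 5 -> on_hand[A=31 B=23 C=42 D=60] avail[A=18 B=20 C=42 D=55] open={R1,R2,R3,R4}
Step 5: cancel R2 -> on_hand[A=31 B=23 C=42 D=60] avail[A=27 B=20 C=42 D=55] open={R1,R3,R4}
Step 6: commit R1 -> on_hand[A=27 B=23 C=42 D=60] avail[A=27 B=20 C=42 D=55] open={R3,R4}
Step 7: cancel R3 -> on_hand[A=27 B=23 C=42 D=60] avail[A=27 B=23 C=42 D=55] open={R4}
Step 8: reserve R5 C 1 -> on_hand[A=27 B=23 C=42 D=60] avail[A=27 B=23 C=41 D=55] open={R4,R5}
Step 9: cancel R5 -> on_hand[A=27 B=23 C=42 D=60] avail[A=27 B=23 C=42 D=55] open={R4}
Step 10: reserve R6 C 2 -> on_hand[A=27 B=23 C=42 D=60] avail[A=27 B=23 C=40 D=55] open={R4,R6}
Step 11: reserve R7 B 1 -> on_hand[A=27 B=23 C=42 D=60] avail[A=27 B=22 C=40 D=55] open={R4,R6,R7}
Step 12: cancel R7 -> on_hand[A=27 B=23 C=42 D=60] avail[A=27 B=23 C=40 D=55] open={R4,R6}
Step 13: cancel R4 -> on_hand[A=27 B=23 C=42 D=60] avail[A=27 B=23 C=40 D=60] open={R6}
Step 14: cancel R6 -> on_hand[A=27 B=23 C=42 D=60] avail[A=27 B=23 C=42 D=60] open={}
Step 15: reserve R8 C 8 -> on_hand[A=27 B=23 C=42 D=60] avail[A=27 B=23 C=34 D=60] open={R8}
Step 16: reserve R9 A 4 -> on_hand[A=27 B=23 C=42 D=60] avail[A=23 B=23 C=34 D=60] open={R8,R9}
Step 17: commit R8 -> on_hand[A=27 B=23 C=34 D=60] avail[A=23 B=23 C=34 D=60] open={R9}
Step 18: reserve R10 D 1 -> on_hand[A=27 B=23 C=34 D=60] avail[A=23 B=23 C=34 D=59] open={R10,R9}
Step 19: commit R9 -> on_hand[A=23 B=23 C=34 D=60] avail[A=23 B=23 C=34 D=59] open={R10}
Step 20: reserve R11 C 5 -> on_hand[A=23 B=23 C=34 D=60] avail[A=23 B=23 C=29 D=59] open={R10,R11}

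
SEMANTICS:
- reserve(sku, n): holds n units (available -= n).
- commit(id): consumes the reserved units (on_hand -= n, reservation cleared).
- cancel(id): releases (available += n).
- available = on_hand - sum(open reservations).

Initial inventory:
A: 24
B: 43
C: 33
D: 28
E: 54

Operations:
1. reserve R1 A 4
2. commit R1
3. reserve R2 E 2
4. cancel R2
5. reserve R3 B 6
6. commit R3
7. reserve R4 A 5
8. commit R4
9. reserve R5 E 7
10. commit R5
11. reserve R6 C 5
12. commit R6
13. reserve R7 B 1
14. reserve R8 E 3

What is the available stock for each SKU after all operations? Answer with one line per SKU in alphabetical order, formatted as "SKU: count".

Answer: A: 15
B: 36
C: 28
D: 28
E: 44

Derivation:
Step 1: reserve R1 A 4 -> on_hand[A=24 B=43 C=33 D=28 E=54] avail[A=20 B=43 C=33 D=28 E=54] open={R1}
Step 2: commit R1 -> on_hand[A=20 B=43 C=33 D=28 E=54] avail[A=20 B=43 C=33 D=28 E=54] open={}
Step 3: reserve R2 E 2 -> on_hand[A=20 B=43 C=33 D=28 E=54] avail[A=20 B=43 C=33 D=28 E=52] open={R2}
Step 4: cancel R2 -> on_hand[A=20 B=43 C=33 D=28 E=54] avail[A=20 B=43 C=33 D=28 E=54] open={}
Step 5: reserve R3 B 6 -> on_hand[A=20 B=43 C=33 D=28 E=54] avail[A=20 B=37 C=33 D=28 E=54] open={R3}
Step 6: commit R3 -> on_hand[A=20 B=37 C=33 D=28 E=54] avail[A=20 B=37 C=33 D=28 E=54] open={}
Step 7: reserve R4 A 5 -> on_hand[A=20 B=37 C=33 D=28 E=54] avail[A=15 B=37 C=33 D=28 E=54] open={R4}
Step 8: commit R4 -> on_hand[A=15 B=37 C=33 D=28 E=54] avail[A=15 B=37 C=33 D=28 E=54] open={}
Step 9: reserve R5 E 7 -> on_hand[A=15 B=37 C=33 D=28 E=54] avail[A=15 B=37 C=33 D=28 E=47] open={R5}
Step 10: commit R5 -> on_hand[A=15 B=37 C=33 D=28 E=47] avail[A=15 B=37 C=33 D=28 E=47] open={}
Step 11: reserve R6 C 5 -> on_hand[A=15 B=37 C=33 D=28 E=47] avail[A=15 B=37 C=28 D=28 E=47] open={R6}
Step 12: commit R6 -> on_hand[A=15 B=37 C=28 D=28 E=47] avail[A=15 B=37 C=28 D=28 E=47] open={}
Step 13: reserve R7 B 1 -> on_hand[A=15 B=37 C=28 D=28 E=47] avail[A=15 B=36 C=28 D=28 E=47] open={R7}
Step 14: reserve R8 E 3 -> on_hand[A=15 B=37 C=28 D=28 E=47] avail[A=15 B=36 C=28 D=28 E=44] open={R7,R8}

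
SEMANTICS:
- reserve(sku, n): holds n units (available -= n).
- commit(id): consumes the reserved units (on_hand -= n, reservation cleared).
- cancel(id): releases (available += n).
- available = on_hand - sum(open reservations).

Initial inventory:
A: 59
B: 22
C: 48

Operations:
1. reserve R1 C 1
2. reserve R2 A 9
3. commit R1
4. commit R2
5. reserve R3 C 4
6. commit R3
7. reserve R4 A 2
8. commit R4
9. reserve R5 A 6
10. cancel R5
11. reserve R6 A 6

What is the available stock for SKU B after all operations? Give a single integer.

Answer: 22

Derivation:
Step 1: reserve R1 C 1 -> on_hand[A=59 B=22 C=48] avail[A=59 B=22 C=47] open={R1}
Step 2: reserve R2 A 9 -> on_hand[A=59 B=22 C=48] avail[A=50 B=22 C=47] open={R1,R2}
Step 3: commit R1 -> on_hand[A=59 B=22 C=47] avail[A=50 B=22 C=47] open={R2}
Step 4: commit R2 -> on_hand[A=50 B=22 C=47] avail[A=50 B=22 C=47] open={}
Step 5: reserve R3 C 4 -> on_hand[A=50 B=22 C=47] avail[A=50 B=22 C=43] open={R3}
Step 6: commit R3 -> on_hand[A=50 B=22 C=43] avail[A=50 B=22 C=43] open={}
Step 7: reserve R4 A 2 -> on_hand[A=50 B=22 C=43] avail[A=48 B=22 C=43] open={R4}
Step 8: commit R4 -> on_hand[A=48 B=22 C=43] avail[A=48 B=22 C=43] open={}
Step 9: reserve R5 A 6 -> on_hand[A=48 B=22 C=43] avail[A=42 B=22 C=43] open={R5}
Step 10: cancel R5 -> on_hand[A=48 B=22 C=43] avail[A=48 B=22 C=43] open={}
Step 11: reserve R6 A 6 -> on_hand[A=48 B=22 C=43] avail[A=42 B=22 C=43] open={R6}
Final available[B] = 22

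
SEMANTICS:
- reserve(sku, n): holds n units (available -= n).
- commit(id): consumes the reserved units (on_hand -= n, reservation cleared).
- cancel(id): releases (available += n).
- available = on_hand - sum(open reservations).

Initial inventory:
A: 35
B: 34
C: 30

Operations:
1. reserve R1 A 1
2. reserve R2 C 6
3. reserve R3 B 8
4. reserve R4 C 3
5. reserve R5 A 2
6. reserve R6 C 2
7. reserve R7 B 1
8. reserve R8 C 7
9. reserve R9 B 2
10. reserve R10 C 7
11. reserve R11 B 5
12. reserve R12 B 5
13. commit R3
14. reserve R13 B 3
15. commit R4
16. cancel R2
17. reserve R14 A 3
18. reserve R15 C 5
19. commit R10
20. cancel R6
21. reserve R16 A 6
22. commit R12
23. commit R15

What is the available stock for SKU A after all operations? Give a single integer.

Answer: 23

Derivation:
Step 1: reserve R1 A 1 -> on_hand[A=35 B=34 C=30] avail[A=34 B=34 C=30] open={R1}
Step 2: reserve R2 C 6 -> on_hand[A=35 B=34 C=30] avail[A=34 B=34 C=24] open={R1,R2}
Step 3: reserve R3 B 8 -> on_hand[A=35 B=34 C=30] avail[A=34 B=26 C=24] open={R1,R2,R3}
Step 4: reserve R4 C 3 -> on_hand[A=35 B=34 C=30] avail[A=34 B=26 C=21] open={R1,R2,R3,R4}
Step 5: reserve R5 A 2 -> on_hand[A=35 B=34 C=30] avail[A=32 B=26 C=21] open={R1,R2,R3,R4,R5}
Step 6: reserve R6 C 2 -> on_hand[A=35 B=34 C=30] avail[A=32 B=26 C=19] open={R1,R2,R3,R4,R5,R6}
Step 7: reserve R7 B 1 -> on_hand[A=35 B=34 C=30] avail[A=32 B=25 C=19] open={R1,R2,R3,R4,R5,R6,R7}
Step 8: reserve R8 C 7 -> on_hand[A=35 B=34 C=30] avail[A=32 B=25 C=12] open={R1,R2,R3,R4,R5,R6,R7,R8}
Step 9: reserve R9 B 2 -> on_hand[A=35 B=34 C=30] avail[A=32 B=23 C=12] open={R1,R2,R3,R4,R5,R6,R7,R8,R9}
Step 10: reserve R10 C 7 -> on_hand[A=35 B=34 C=30] avail[A=32 B=23 C=5] open={R1,R10,R2,R3,R4,R5,R6,R7,R8,R9}
Step 11: reserve R11 B 5 -> on_hand[A=35 B=34 C=30] avail[A=32 B=18 C=5] open={R1,R10,R11,R2,R3,R4,R5,R6,R7,R8,R9}
Step 12: reserve R12 B 5 -> on_hand[A=35 B=34 C=30] avail[A=32 B=13 C=5] open={R1,R10,R11,R12,R2,R3,R4,R5,R6,R7,R8,R9}
Step 13: commit R3 -> on_hand[A=35 B=26 C=30] avail[A=32 B=13 C=5] open={R1,R10,R11,R12,R2,R4,R5,R6,R7,R8,R9}
Step 14: reserve R13 B 3 -> on_hand[A=35 B=26 C=30] avail[A=32 B=10 C=5] open={R1,R10,R11,R12,R13,R2,R4,R5,R6,R7,R8,R9}
Step 15: commit R4 -> on_hand[A=35 B=26 C=27] avail[A=32 B=10 C=5] open={R1,R10,R11,R12,R13,R2,R5,R6,R7,R8,R9}
Step 16: cancel R2 -> on_hand[A=35 B=26 C=27] avail[A=32 B=10 C=11] open={R1,R10,R11,R12,R13,R5,R6,R7,R8,R9}
Step 17: reserve R14 A 3 -> on_hand[A=35 B=26 C=27] avail[A=29 B=10 C=11] open={R1,R10,R11,R12,R13,R14,R5,R6,R7,R8,R9}
Step 18: reserve R15 C 5 -> on_hand[A=35 B=26 C=27] avail[A=29 B=10 C=6] open={R1,R10,R11,R12,R13,R14,R15,R5,R6,R7,R8,R9}
Step 19: commit R10 -> on_hand[A=35 B=26 C=20] avail[A=29 B=10 C=6] open={R1,R11,R12,R13,R14,R15,R5,R6,R7,R8,R9}
Step 20: cancel R6 -> on_hand[A=35 B=26 C=20] avail[A=29 B=10 C=8] open={R1,R11,R12,R13,R14,R15,R5,R7,R8,R9}
Step 21: reserve R16 A 6 -> on_hand[A=35 B=26 C=20] avail[A=23 B=10 C=8] open={R1,R11,R12,R13,R14,R15,R16,R5,R7,R8,R9}
Step 22: commit R12 -> on_hand[A=35 B=21 C=20] avail[A=23 B=10 C=8] open={R1,R11,R13,R14,R15,R16,R5,R7,R8,R9}
Step 23: commit R15 -> on_hand[A=35 B=21 C=15] avail[A=23 B=10 C=8] open={R1,R11,R13,R14,R16,R5,R7,R8,R9}
Final available[A] = 23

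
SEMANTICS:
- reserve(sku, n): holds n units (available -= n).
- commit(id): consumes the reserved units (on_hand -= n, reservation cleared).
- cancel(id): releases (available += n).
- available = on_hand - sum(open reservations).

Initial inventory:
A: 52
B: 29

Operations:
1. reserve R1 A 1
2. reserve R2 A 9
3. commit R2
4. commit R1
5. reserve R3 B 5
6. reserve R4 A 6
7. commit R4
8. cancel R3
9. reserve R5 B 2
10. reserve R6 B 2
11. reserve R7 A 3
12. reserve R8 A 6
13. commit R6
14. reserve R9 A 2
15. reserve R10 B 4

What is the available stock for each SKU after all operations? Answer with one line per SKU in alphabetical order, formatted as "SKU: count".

Step 1: reserve R1 A 1 -> on_hand[A=52 B=29] avail[A=51 B=29] open={R1}
Step 2: reserve R2 A 9 -> on_hand[A=52 B=29] avail[A=42 B=29] open={R1,R2}
Step 3: commit R2 -> on_hand[A=43 B=29] avail[A=42 B=29] open={R1}
Step 4: commit R1 -> on_hand[A=42 B=29] avail[A=42 B=29] open={}
Step 5: reserve R3 B 5 -> on_hand[A=42 B=29] avail[A=42 B=24] open={R3}
Step 6: reserve R4 A 6 -> on_hand[A=42 B=29] avail[A=36 B=24] open={R3,R4}
Step 7: commit R4 -> on_hand[A=36 B=29] avail[A=36 B=24] open={R3}
Step 8: cancel R3 -> on_hand[A=36 B=29] avail[A=36 B=29] open={}
Step 9: reserve R5 B 2 -> on_hand[A=36 B=29] avail[A=36 B=27] open={R5}
Step 10: reserve R6 B 2 -> on_hand[A=36 B=29] avail[A=36 B=25] open={R5,R6}
Step 11: reserve R7 A 3 -> on_hand[A=36 B=29] avail[A=33 B=25] open={R5,R6,R7}
Step 12: reserve R8 A 6 -> on_hand[A=36 B=29] avail[A=27 B=25] open={R5,R6,R7,R8}
Step 13: commit R6 -> on_hand[A=36 B=27] avail[A=27 B=25] open={R5,R7,R8}
Step 14: reserve R9 A 2 -> on_hand[A=36 B=27] avail[A=25 B=25] open={R5,R7,R8,R9}
Step 15: reserve R10 B 4 -> on_hand[A=36 B=27] avail[A=25 B=21] open={R10,R5,R7,R8,R9}

Answer: A: 25
B: 21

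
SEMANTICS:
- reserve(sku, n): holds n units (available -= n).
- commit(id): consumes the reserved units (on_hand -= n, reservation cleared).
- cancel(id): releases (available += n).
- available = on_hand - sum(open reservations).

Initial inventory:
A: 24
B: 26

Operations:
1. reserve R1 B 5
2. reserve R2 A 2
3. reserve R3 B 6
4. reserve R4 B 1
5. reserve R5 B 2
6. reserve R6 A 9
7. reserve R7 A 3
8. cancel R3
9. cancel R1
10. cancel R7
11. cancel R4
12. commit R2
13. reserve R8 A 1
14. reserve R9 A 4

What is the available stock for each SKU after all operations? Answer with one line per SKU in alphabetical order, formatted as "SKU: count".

Answer: A: 8
B: 24

Derivation:
Step 1: reserve R1 B 5 -> on_hand[A=24 B=26] avail[A=24 B=21] open={R1}
Step 2: reserve R2 A 2 -> on_hand[A=24 B=26] avail[A=22 B=21] open={R1,R2}
Step 3: reserve R3 B 6 -> on_hand[A=24 B=26] avail[A=22 B=15] open={R1,R2,R3}
Step 4: reserve R4 B 1 -> on_hand[A=24 B=26] avail[A=22 B=14] open={R1,R2,R3,R4}
Step 5: reserve R5 B 2 -> on_hand[A=24 B=26] avail[A=22 B=12] open={R1,R2,R3,R4,R5}
Step 6: reserve R6 A 9 -> on_hand[A=24 B=26] avail[A=13 B=12] open={R1,R2,R3,R4,R5,R6}
Step 7: reserve R7 A 3 -> on_hand[A=24 B=26] avail[A=10 B=12] open={R1,R2,R3,R4,R5,R6,R7}
Step 8: cancel R3 -> on_hand[A=24 B=26] avail[A=10 B=18] open={R1,R2,R4,R5,R6,R7}
Step 9: cancel R1 -> on_hand[A=24 B=26] avail[A=10 B=23] open={R2,R4,R5,R6,R7}
Step 10: cancel R7 -> on_hand[A=24 B=26] avail[A=13 B=23] open={R2,R4,R5,R6}
Step 11: cancel R4 -> on_hand[A=24 B=26] avail[A=13 B=24] open={R2,R5,R6}
Step 12: commit R2 -> on_hand[A=22 B=26] avail[A=13 B=24] open={R5,R6}
Step 13: reserve R8 A 1 -> on_hand[A=22 B=26] avail[A=12 B=24] open={R5,R6,R8}
Step 14: reserve R9 A 4 -> on_hand[A=22 B=26] avail[A=8 B=24] open={R5,R6,R8,R9}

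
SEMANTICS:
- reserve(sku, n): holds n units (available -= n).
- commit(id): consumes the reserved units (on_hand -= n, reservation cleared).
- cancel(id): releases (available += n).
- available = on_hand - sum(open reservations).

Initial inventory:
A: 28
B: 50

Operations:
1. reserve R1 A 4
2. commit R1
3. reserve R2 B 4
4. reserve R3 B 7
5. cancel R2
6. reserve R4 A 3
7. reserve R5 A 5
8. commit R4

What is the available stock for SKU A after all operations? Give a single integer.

Step 1: reserve R1 A 4 -> on_hand[A=28 B=50] avail[A=24 B=50] open={R1}
Step 2: commit R1 -> on_hand[A=24 B=50] avail[A=24 B=50] open={}
Step 3: reserve R2 B 4 -> on_hand[A=24 B=50] avail[A=24 B=46] open={R2}
Step 4: reserve R3 B 7 -> on_hand[A=24 B=50] avail[A=24 B=39] open={R2,R3}
Step 5: cancel R2 -> on_hand[A=24 B=50] avail[A=24 B=43] open={R3}
Step 6: reserve R4 A 3 -> on_hand[A=24 B=50] avail[A=21 B=43] open={R3,R4}
Step 7: reserve R5 A 5 -> on_hand[A=24 B=50] avail[A=16 B=43] open={R3,R4,R5}
Step 8: commit R4 -> on_hand[A=21 B=50] avail[A=16 B=43] open={R3,R5}
Final available[A] = 16

Answer: 16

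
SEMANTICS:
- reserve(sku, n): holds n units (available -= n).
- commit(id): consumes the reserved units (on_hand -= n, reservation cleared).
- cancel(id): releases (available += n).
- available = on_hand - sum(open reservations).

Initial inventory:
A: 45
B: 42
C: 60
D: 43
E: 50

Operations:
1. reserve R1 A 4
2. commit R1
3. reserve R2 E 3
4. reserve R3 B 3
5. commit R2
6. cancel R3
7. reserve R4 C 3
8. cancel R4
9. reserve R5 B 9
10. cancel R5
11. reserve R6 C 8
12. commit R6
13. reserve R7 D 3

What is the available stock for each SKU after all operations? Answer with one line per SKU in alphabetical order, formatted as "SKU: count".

Step 1: reserve R1 A 4 -> on_hand[A=45 B=42 C=60 D=43 E=50] avail[A=41 B=42 C=60 D=43 E=50] open={R1}
Step 2: commit R1 -> on_hand[A=41 B=42 C=60 D=43 E=50] avail[A=41 B=42 C=60 D=43 E=50] open={}
Step 3: reserve R2 E 3 -> on_hand[A=41 B=42 C=60 D=43 E=50] avail[A=41 B=42 C=60 D=43 E=47] open={R2}
Step 4: reserve R3 B 3 -> on_hand[A=41 B=42 C=60 D=43 E=50] avail[A=41 B=39 C=60 D=43 E=47] open={R2,R3}
Step 5: commit R2 -> on_hand[A=41 B=42 C=60 D=43 E=47] avail[A=41 B=39 C=60 D=43 E=47] open={R3}
Step 6: cancel R3 -> on_hand[A=41 B=42 C=60 D=43 E=47] avail[A=41 B=42 C=60 D=43 E=47] open={}
Step 7: reserve R4 C 3 -> on_hand[A=41 B=42 C=60 D=43 E=47] avail[A=41 B=42 C=57 D=43 E=47] open={R4}
Step 8: cancel R4 -> on_hand[A=41 B=42 C=60 D=43 E=47] avail[A=41 B=42 C=60 D=43 E=47] open={}
Step 9: reserve R5 B 9 -> on_hand[A=41 B=42 C=60 D=43 E=47] avail[A=41 B=33 C=60 D=43 E=47] open={R5}
Step 10: cancel R5 -> on_hand[A=41 B=42 C=60 D=43 E=47] avail[A=41 B=42 C=60 D=43 E=47] open={}
Step 11: reserve R6 C 8 -> on_hand[A=41 B=42 C=60 D=43 E=47] avail[A=41 B=42 C=52 D=43 E=47] open={R6}
Step 12: commit R6 -> on_hand[A=41 B=42 C=52 D=43 E=47] avail[A=41 B=42 C=52 D=43 E=47] open={}
Step 13: reserve R7 D 3 -> on_hand[A=41 B=42 C=52 D=43 E=47] avail[A=41 B=42 C=52 D=40 E=47] open={R7}

Answer: A: 41
B: 42
C: 52
D: 40
E: 47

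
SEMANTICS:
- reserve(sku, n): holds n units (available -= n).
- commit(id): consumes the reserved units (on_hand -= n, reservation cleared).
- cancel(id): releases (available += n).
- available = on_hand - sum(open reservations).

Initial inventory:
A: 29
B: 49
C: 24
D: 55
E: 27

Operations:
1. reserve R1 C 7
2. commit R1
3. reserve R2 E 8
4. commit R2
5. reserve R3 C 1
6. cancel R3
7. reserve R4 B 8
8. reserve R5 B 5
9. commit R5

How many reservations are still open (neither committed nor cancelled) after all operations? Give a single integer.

Answer: 1

Derivation:
Step 1: reserve R1 C 7 -> on_hand[A=29 B=49 C=24 D=55 E=27] avail[A=29 B=49 C=17 D=55 E=27] open={R1}
Step 2: commit R1 -> on_hand[A=29 B=49 C=17 D=55 E=27] avail[A=29 B=49 C=17 D=55 E=27] open={}
Step 3: reserve R2 E 8 -> on_hand[A=29 B=49 C=17 D=55 E=27] avail[A=29 B=49 C=17 D=55 E=19] open={R2}
Step 4: commit R2 -> on_hand[A=29 B=49 C=17 D=55 E=19] avail[A=29 B=49 C=17 D=55 E=19] open={}
Step 5: reserve R3 C 1 -> on_hand[A=29 B=49 C=17 D=55 E=19] avail[A=29 B=49 C=16 D=55 E=19] open={R3}
Step 6: cancel R3 -> on_hand[A=29 B=49 C=17 D=55 E=19] avail[A=29 B=49 C=17 D=55 E=19] open={}
Step 7: reserve R4 B 8 -> on_hand[A=29 B=49 C=17 D=55 E=19] avail[A=29 B=41 C=17 D=55 E=19] open={R4}
Step 8: reserve R5 B 5 -> on_hand[A=29 B=49 C=17 D=55 E=19] avail[A=29 B=36 C=17 D=55 E=19] open={R4,R5}
Step 9: commit R5 -> on_hand[A=29 B=44 C=17 D=55 E=19] avail[A=29 B=36 C=17 D=55 E=19] open={R4}
Open reservations: ['R4'] -> 1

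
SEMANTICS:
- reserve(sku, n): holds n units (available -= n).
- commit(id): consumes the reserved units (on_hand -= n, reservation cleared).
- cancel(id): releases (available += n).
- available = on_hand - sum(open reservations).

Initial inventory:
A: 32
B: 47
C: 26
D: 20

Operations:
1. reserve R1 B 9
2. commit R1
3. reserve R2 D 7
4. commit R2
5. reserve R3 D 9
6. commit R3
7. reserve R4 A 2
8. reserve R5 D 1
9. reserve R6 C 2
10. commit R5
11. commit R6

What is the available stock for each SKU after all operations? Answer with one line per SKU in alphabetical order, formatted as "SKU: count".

Step 1: reserve R1 B 9 -> on_hand[A=32 B=47 C=26 D=20] avail[A=32 B=38 C=26 D=20] open={R1}
Step 2: commit R1 -> on_hand[A=32 B=38 C=26 D=20] avail[A=32 B=38 C=26 D=20] open={}
Step 3: reserve R2 D 7 -> on_hand[A=32 B=38 C=26 D=20] avail[A=32 B=38 C=26 D=13] open={R2}
Step 4: commit R2 -> on_hand[A=32 B=38 C=26 D=13] avail[A=32 B=38 C=26 D=13] open={}
Step 5: reserve R3 D 9 -> on_hand[A=32 B=38 C=26 D=13] avail[A=32 B=38 C=26 D=4] open={R3}
Step 6: commit R3 -> on_hand[A=32 B=38 C=26 D=4] avail[A=32 B=38 C=26 D=4] open={}
Step 7: reserve R4 A 2 -> on_hand[A=32 B=38 C=26 D=4] avail[A=30 B=38 C=26 D=4] open={R4}
Step 8: reserve R5 D 1 -> on_hand[A=32 B=38 C=26 D=4] avail[A=30 B=38 C=26 D=3] open={R4,R5}
Step 9: reserve R6 C 2 -> on_hand[A=32 B=38 C=26 D=4] avail[A=30 B=38 C=24 D=3] open={R4,R5,R6}
Step 10: commit R5 -> on_hand[A=32 B=38 C=26 D=3] avail[A=30 B=38 C=24 D=3] open={R4,R6}
Step 11: commit R6 -> on_hand[A=32 B=38 C=24 D=3] avail[A=30 B=38 C=24 D=3] open={R4}

Answer: A: 30
B: 38
C: 24
D: 3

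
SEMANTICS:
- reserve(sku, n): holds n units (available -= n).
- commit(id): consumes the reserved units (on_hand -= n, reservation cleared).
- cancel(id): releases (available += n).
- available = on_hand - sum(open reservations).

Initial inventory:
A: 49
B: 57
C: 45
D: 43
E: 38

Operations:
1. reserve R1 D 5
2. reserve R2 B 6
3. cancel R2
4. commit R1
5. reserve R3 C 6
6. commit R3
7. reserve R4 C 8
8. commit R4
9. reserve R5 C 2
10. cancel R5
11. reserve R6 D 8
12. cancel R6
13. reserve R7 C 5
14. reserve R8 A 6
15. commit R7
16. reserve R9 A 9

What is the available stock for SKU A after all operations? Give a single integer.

Answer: 34

Derivation:
Step 1: reserve R1 D 5 -> on_hand[A=49 B=57 C=45 D=43 E=38] avail[A=49 B=57 C=45 D=38 E=38] open={R1}
Step 2: reserve R2 B 6 -> on_hand[A=49 B=57 C=45 D=43 E=38] avail[A=49 B=51 C=45 D=38 E=38] open={R1,R2}
Step 3: cancel R2 -> on_hand[A=49 B=57 C=45 D=43 E=38] avail[A=49 B=57 C=45 D=38 E=38] open={R1}
Step 4: commit R1 -> on_hand[A=49 B=57 C=45 D=38 E=38] avail[A=49 B=57 C=45 D=38 E=38] open={}
Step 5: reserve R3 C 6 -> on_hand[A=49 B=57 C=45 D=38 E=38] avail[A=49 B=57 C=39 D=38 E=38] open={R3}
Step 6: commit R3 -> on_hand[A=49 B=57 C=39 D=38 E=38] avail[A=49 B=57 C=39 D=38 E=38] open={}
Step 7: reserve R4 C 8 -> on_hand[A=49 B=57 C=39 D=38 E=38] avail[A=49 B=57 C=31 D=38 E=38] open={R4}
Step 8: commit R4 -> on_hand[A=49 B=57 C=31 D=38 E=38] avail[A=49 B=57 C=31 D=38 E=38] open={}
Step 9: reserve R5 C 2 -> on_hand[A=49 B=57 C=31 D=38 E=38] avail[A=49 B=57 C=29 D=38 E=38] open={R5}
Step 10: cancel R5 -> on_hand[A=49 B=57 C=31 D=38 E=38] avail[A=49 B=57 C=31 D=38 E=38] open={}
Step 11: reserve R6 D 8 -> on_hand[A=49 B=57 C=31 D=38 E=38] avail[A=49 B=57 C=31 D=30 E=38] open={R6}
Step 12: cancel R6 -> on_hand[A=49 B=57 C=31 D=38 E=38] avail[A=49 B=57 C=31 D=38 E=38] open={}
Step 13: reserve R7 C 5 -> on_hand[A=49 B=57 C=31 D=38 E=38] avail[A=49 B=57 C=26 D=38 E=38] open={R7}
Step 14: reserve R8 A 6 -> on_hand[A=49 B=57 C=31 D=38 E=38] avail[A=43 B=57 C=26 D=38 E=38] open={R7,R8}
Step 15: commit R7 -> on_hand[A=49 B=57 C=26 D=38 E=38] avail[A=43 B=57 C=26 D=38 E=38] open={R8}
Step 16: reserve R9 A 9 -> on_hand[A=49 B=57 C=26 D=38 E=38] avail[A=34 B=57 C=26 D=38 E=38] open={R8,R9}
Final available[A] = 34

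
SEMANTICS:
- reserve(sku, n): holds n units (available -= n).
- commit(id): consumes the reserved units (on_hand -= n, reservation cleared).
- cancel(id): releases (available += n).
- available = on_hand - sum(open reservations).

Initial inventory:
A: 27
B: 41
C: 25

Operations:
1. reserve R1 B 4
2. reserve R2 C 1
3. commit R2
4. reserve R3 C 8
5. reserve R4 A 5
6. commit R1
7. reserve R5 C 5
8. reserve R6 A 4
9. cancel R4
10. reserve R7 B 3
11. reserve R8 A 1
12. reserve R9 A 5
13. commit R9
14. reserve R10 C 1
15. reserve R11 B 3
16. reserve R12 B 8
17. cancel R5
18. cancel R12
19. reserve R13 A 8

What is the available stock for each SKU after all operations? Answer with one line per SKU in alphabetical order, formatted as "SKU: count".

Answer: A: 9
B: 31
C: 15

Derivation:
Step 1: reserve R1 B 4 -> on_hand[A=27 B=41 C=25] avail[A=27 B=37 C=25] open={R1}
Step 2: reserve R2 C 1 -> on_hand[A=27 B=41 C=25] avail[A=27 B=37 C=24] open={R1,R2}
Step 3: commit R2 -> on_hand[A=27 B=41 C=24] avail[A=27 B=37 C=24] open={R1}
Step 4: reserve R3 C 8 -> on_hand[A=27 B=41 C=24] avail[A=27 B=37 C=16] open={R1,R3}
Step 5: reserve R4 A 5 -> on_hand[A=27 B=41 C=24] avail[A=22 B=37 C=16] open={R1,R3,R4}
Step 6: commit R1 -> on_hand[A=27 B=37 C=24] avail[A=22 B=37 C=16] open={R3,R4}
Step 7: reserve R5 C 5 -> on_hand[A=27 B=37 C=24] avail[A=22 B=37 C=11] open={R3,R4,R5}
Step 8: reserve R6 A 4 -> on_hand[A=27 B=37 C=24] avail[A=18 B=37 C=11] open={R3,R4,R5,R6}
Step 9: cancel R4 -> on_hand[A=27 B=37 C=24] avail[A=23 B=37 C=11] open={R3,R5,R6}
Step 10: reserve R7 B 3 -> on_hand[A=27 B=37 C=24] avail[A=23 B=34 C=11] open={R3,R5,R6,R7}
Step 11: reserve R8 A 1 -> on_hand[A=27 B=37 C=24] avail[A=22 B=34 C=11] open={R3,R5,R6,R7,R8}
Step 12: reserve R9 A 5 -> on_hand[A=27 B=37 C=24] avail[A=17 B=34 C=11] open={R3,R5,R6,R7,R8,R9}
Step 13: commit R9 -> on_hand[A=22 B=37 C=24] avail[A=17 B=34 C=11] open={R3,R5,R6,R7,R8}
Step 14: reserve R10 C 1 -> on_hand[A=22 B=37 C=24] avail[A=17 B=34 C=10] open={R10,R3,R5,R6,R7,R8}
Step 15: reserve R11 B 3 -> on_hand[A=22 B=37 C=24] avail[A=17 B=31 C=10] open={R10,R11,R3,R5,R6,R7,R8}
Step 16: reserve R12 B 8 -> on_hand[A=22 B=37 C=24] avail[A=17 B=23 C=10] open={R10,R11,R12,R3,R5,R6,R7,R8}
Step 17: cancel R5 -> on_hand[A=22 B=37 C=24] avail[A=17 B=23 C=15] open={R10,R11,R12,R3,R6,R7,R8}
Step 18: cancel R12 -> on_hand[A=22 B=37 C=24] avail[A=17 B=31 C=15] open={R10,R11,R3,R6,R7,R8}
Step 19: reserve R13 A 8 -> on_hand[A=22 B=37 C=24] avail[A=9 B=31 C=15] open={R10,R11,R13,R3,R6,R7,R8}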